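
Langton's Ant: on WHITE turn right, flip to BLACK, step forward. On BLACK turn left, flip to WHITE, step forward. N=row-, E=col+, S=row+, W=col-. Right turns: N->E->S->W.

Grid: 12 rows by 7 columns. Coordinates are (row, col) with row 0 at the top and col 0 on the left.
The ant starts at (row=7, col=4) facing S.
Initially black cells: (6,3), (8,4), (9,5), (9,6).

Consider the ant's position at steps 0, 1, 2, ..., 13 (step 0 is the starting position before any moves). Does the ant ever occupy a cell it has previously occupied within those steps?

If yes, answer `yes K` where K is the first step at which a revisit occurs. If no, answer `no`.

Step 1: on WHITE (7,4): turn R to W, flip to black, move to (7,3). |black|=5 — new cell
Step 2: on WHITE (7,3): turn R to N, flip to black, move to (6,3). |black|=6 — new cell
Step 3: on BLACK (6,3): turn L to W, flip to white, move to (6,2). |black|=5 — new cell
Step 4: on WHITE (6,2): turn R to N, flip to black, move to (5,2). |black|=6 — new cell
Step 5: on WHITE (5,2): turn R to E, flip to black, move to (5,3). |black|=7 — new cell
Step 6: on WHITE (5,3): turn R to S, flip to black, move to (6,3). |black|=8 — REVISIT

Answer: yes 6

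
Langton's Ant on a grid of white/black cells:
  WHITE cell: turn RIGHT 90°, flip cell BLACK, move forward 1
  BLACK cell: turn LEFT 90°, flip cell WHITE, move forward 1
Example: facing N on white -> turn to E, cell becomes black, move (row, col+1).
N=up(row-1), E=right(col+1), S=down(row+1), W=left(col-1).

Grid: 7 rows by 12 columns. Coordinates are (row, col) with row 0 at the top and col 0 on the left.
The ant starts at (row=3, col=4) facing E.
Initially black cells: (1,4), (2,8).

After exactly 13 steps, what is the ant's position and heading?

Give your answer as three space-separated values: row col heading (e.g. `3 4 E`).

Answer: 0 4 N

Derivation:
Step 1: on WHITE (3,4): turn R to S, flip to black, move to (4,4). |black|=3
Step 2: on WHITE (4,4): turn R to W, flip to black, move to (4,3). |black|=4
Step 3: on WHITE (4,3): turn R to N, flip to black, move to (3,3). |black|=5
Step 4: on WHITE (3,3): turn R to E, flip to black, move to (3,4). |black|=6
Step 5: on BLACK (3,4): turn L to N, flip to white, move to (2,4). |black|=5
Step 6: on WHITE (2,4): turn R to E, flip to black, move to (2,5). |black|=6
Step 7: on WHITE (2,5): turn R to S, flip to black, move to (3,5). |black|=7
Step 8: on WHITE (3,5): turn R to W, flip to black, move to (3,4). |black|=8
Step 9: on WHITE (3,4): turn R to N, flip to black, move to (2,4). |black|=9
Step 10: on BLACK (2,4): turn L to W, flip to white, move to (2,3). |black|=8
Step 11: on WHITE (2,3): turn R to N, flip to black, move to (1,3). |black|=9
Step 12: on WHITE (1,3): turn R to E, flip to black, move to (1,4). |black|=10
Step 13: on BLACK (1,4): turn L to N, flip to white, move to (0,4). |black|=9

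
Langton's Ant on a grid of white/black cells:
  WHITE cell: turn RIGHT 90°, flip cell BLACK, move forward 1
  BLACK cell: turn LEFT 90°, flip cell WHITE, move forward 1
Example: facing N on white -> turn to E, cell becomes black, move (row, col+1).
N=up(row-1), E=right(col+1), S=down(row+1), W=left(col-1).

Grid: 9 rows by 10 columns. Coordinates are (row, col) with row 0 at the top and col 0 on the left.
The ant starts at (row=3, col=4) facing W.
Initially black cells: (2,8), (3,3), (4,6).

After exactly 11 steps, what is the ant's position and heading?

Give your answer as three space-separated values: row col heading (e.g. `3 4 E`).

Step 1: on WHITE (3,4): turn R to N, flip to black, move to (2,4). |black|=4
Step 2: on WHITE (2,4): turn R to E, flip to black, move to (2,5). |black|=5
Step 3: on WHITE (2,5): turn R to S, flip to black, move to (3,5). |black|=6
Step 4: on WHITE (3,5): turn R to W, flip to black, move to (3,4). |black|=7
Step 5: on BLACK (3,4): turn L to S, flip to white, move to (4,4). |black|=6
Step 6: on WHITE (4,4): turn R to W, flip to black, move to (4,3). |black|=7
Step 7: on WHITE (4,3): turn R to N, flip to black, move to (3,3). |black|=8
Step 8: on BLACK (3,3): turn L to W, flip to white, move to (3,2). |black|=7
Step 9: on WHITE (3,2): turn R to N, flip to black, move to (2,2). |black|=8
Step 10: on WHITE (2,2): turn R to E, flip to black, move to (2,3). |black|=9
Step 11: on WHITE (2,3): turn R to S, flip to black, move to (3,3). |black|=10

Answer: 3 3 S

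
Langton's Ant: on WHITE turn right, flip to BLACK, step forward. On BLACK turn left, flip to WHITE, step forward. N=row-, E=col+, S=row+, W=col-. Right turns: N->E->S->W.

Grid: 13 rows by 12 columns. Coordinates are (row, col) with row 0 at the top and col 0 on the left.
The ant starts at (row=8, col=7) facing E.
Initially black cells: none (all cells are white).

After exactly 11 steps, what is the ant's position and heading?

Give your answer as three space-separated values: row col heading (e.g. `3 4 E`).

Step 1: on WHITE (8,7): turn R to S, flip to black, move to (9,7). |black|=1
Step 2: on WHITE (9,7): turn R to W, flip to black, move to (9,6). |black|=2
Step 3: on WHITE (9,6): turn R to N, flip to black, move to (8,6). |black|=3
Step 4: on WHITE (8,6): turn R to E, flip to black, move to (8,7). |black|=4
Step 5: on BLACK (8,7): turn L to N, flip to white, move to (7,7). |black|=3
Step 6: on WHITE (7,7): turn R to E, flip to black, move to (7,8). |black|=4
Step 7: on WHITE (7,8): turn R to S, flip to black, move to (8,8). |black|=5
Step 8: on WHITE (8,8): turn R to W, flip to black, move to (8,7). |black|=6
Step 9: on WHITE (8,7): turn R to N, flip to black, move to (7,7). |black|=7
Step 10: on BLACK (7,7): turn L to W, flip to white, move to (7,6). |black|=6
Step 11: on WHITE (7,6): turn R to N, flip to black, move to (6,6). |black|=7

Answer: 6 6 N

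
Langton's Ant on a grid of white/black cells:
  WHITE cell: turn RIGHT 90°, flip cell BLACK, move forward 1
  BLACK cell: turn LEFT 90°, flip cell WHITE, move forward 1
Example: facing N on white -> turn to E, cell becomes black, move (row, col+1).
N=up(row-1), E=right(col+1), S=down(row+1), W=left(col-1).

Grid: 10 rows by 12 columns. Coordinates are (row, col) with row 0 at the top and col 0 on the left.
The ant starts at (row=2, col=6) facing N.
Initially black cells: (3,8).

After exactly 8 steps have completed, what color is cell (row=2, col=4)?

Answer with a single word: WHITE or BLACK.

Step 1: on WHITE (2,6): turn R to E, flip to black, move to (2,7). |black|=2
Step 2: on WHITE (2,7): turn R to S, flip to black, move to (3,7). |black|=3
Step 3: on WHITE (3,7): turn R to W, flip to black, move to (3,6). |black|=4
Step 4: on WHITE (3,6): turn R to N, flip to black, move to (2,6). |black|=5
Step 5: on BLACK (2,6): turn L to W, flip to white, move to (2,5). |black|=4
Step 6: on WHITE (2,5): turn R to N, flip to black, move to (1,5). |black|=5
Step 7: on WHITE (1,5): turn R to E, flip to black, move to (1,6). |black|=6
Step 8: on WHITE (1,6): turn R to S, flip to black, move to (2,6). |black|=7

Answer: WHITE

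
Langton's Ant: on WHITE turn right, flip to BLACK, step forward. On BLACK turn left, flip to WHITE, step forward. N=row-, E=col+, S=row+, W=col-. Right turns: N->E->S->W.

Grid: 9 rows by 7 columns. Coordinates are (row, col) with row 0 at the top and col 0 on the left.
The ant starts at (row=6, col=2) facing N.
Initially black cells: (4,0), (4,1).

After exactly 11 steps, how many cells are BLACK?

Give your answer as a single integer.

Step 1: on WHITE (6,2): turn R to E, flip to black, move to (6,3). |black|=3
Step 2: on WHITE (6,3): turn R to S, flip to black, move to (7,3). |black|=4
Step 3: on WHITE (7,3): turn R to W, flip to black, move to (7,2). |black|=5
Step 4: on WHITE (7,2): turn R to N, flip to black, move to (6,2). |black|=6
Step 5: on BLACK (6,2): turn L to W, flip to white, move to (6,1). |black|=5
Step 6: on WHITE (6,1): turn R to N, flip to black, move to (5,1). |black|=6
Step 7: on WHITE (5,1): turn R to E, flip to black, move to (5,2). |black|=7
Step 8: on WHITE (5,2): turn R to S, flip to black, move to (6,2). |black|=8
Step 9: on WHITE (6,2): turn R to W, flip to black, move to (6,1). |black|=9
Step 10: on BLACK (6,1): turn L to S, flip to white, move to (7,1). |black|=8
Step 11: on WHITE (7,1): turn R to W, flip to black, move to (7,0). |black|=9

Answer: 9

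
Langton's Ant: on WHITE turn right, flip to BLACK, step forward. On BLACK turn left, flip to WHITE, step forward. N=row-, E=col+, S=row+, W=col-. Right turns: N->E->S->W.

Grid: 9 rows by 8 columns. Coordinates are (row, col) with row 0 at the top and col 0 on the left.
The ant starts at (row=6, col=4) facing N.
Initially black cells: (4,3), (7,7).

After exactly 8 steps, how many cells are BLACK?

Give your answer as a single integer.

Answer: 8

Derivation:
Step 1: on WHITE (6,4): turn R to E, flip to black, move to (6,5). |black|=3
Step 2: on WHITE (6,5): turn R to S, flip to black, move to (7,5). |black|=4
Step 3: on WHITE (7,5): turn R to W, flip to black, move to (7,4). |black|=5
Step 4: on WHITE (7,4): turn R to N, flip to black, move to (6,4). |black|=6
Step 5: on BLACK (6,4): turn L to W, flip to white, move to (6,3). |black|=5
Step 6: on WHITE (6,3): turn R to N, flip to black, move to (5,3). |black|=6
Step 7: on WHITE (5,3): turn R to E, flip to black, move to (5,4). |black|=7
Step 8: on WHITE (5,4): turn R to S, flip to black, move to (6,4). |black|=8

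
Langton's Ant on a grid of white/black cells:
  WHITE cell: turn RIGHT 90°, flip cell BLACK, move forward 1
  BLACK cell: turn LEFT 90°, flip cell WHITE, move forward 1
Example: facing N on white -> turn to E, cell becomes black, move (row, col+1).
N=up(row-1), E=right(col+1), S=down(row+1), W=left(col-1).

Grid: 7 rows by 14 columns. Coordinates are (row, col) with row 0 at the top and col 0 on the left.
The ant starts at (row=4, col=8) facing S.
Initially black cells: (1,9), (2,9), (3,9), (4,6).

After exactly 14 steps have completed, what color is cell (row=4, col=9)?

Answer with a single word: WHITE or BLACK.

Answer: BLACK

Derivation:
Step 1: on WHITE (4,8): turn R to W, flip to black, move to (4,7). |black|=5
Step 2: on WHITE (4,7): turn R to N, flip to black, move to (3,7). |black|=6
Step 3: on WHITE (3,7): turn R to E, flip to black, move to (3,8). |black|=7
Step 4: on WHITE (3,8): turn R to S, flip to black, move to (4,8). |black|=8
Step 5: on BLACK (4,8): turn L to E, flip to white, move to (4,9). |black|=7
Step 6: on WHITE (4,9): turn R to S, flip to black, move to (5,9). |black|=8
Step 7: on WHITE (5,9): turn R to W, flip to black, move to (5,8). |black|=9
Step 8: on WHITE (5,8): turn R to N, flip to black, move to (4,8). |black|=10
Step 9: on WHITE (4,8): turn R to E, flip to black, move to (4,9). |black|=11
Step 10: on BLACK (4,9): turn L to N, flip to white, move to (3,9). |black|=10
Step 11: on BLACK (3,9): turn L to W, flip to white, move to (3,8). |black|=9
Step 12: on BLACK (3,8): turn L to S, flip to white, move to (4,8). |black|=8
Step 13: on BLACK (4,8): turn L to E, flip to white, move to (4,9). |black|=7
Step 14: on WHITE (4,9): turn R to S, flip to black, move to (5,9). |black|=8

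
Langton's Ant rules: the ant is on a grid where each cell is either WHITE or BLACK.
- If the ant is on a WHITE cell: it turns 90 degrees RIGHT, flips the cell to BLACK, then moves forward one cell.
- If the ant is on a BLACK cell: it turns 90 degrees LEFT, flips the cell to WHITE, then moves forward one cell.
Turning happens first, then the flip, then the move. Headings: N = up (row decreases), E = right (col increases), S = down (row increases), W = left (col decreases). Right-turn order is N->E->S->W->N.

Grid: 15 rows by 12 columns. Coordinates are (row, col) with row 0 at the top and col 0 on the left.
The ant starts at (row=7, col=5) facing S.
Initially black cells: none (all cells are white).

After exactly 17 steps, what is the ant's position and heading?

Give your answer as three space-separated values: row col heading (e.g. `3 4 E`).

Answer: 7 6 E

Derivation:
Step 1: on WHITE (7,5): turn R to W, flip to black, move to (7,4). |black|=1
Step 2: on WHITE (7,4): turn R to N, flip to black, move to (6,4). |black|=2
Step 3: on WHITE (6,4): turn R to E, flip to black, move to (6,5). |black|=3
Step 4: on WHITE (6,5): turn R to S, flip to black, move to (7,5). |black|=4
Step 5: on BLACK (7,5): turn L to E, flip to white, move to (7,6). |black|=3
Step 6: on WHITE (7,6): turn R to S, flip to black, move to (8,6). |black|=4
Step 7: on WHITE (8,6): turn R to W, flip to black, move to (8,5). |black|=5
Step 8: on WHITE (8,5): turn R to N, flip to black, move to (7,5). |black|=6
Step 9: on WHITE (7,5): turn R to E, flip to black, move to (7,6). |black|=7
Step 10: on BLACK (7,6): turn L to N, flip to white, move to (6,6). |black|=6
Step 11: on WHITE (6,6): turn R to E, flip to black, move to (6,7). |black|=7
Step 12: on WHITE (6,7): turn R to S, flip to black, move to (7,7). |black|=8
Step 13: on WHITE (7,7): turn R to W, flip to black, move to (7,6). |black|=9
Step 14: on WHITE (7,6): turn R to N, flip to black, move to (6,6). |black|=10
Step 15: on BLACK (6,6): turn L to W, flip to white, move to (6,5). |black|=9
Step 16: on BLACK (6,5): turn L to S, flip to white, move to (7,5). |black|=8
Step 17: on BLACK (7,5): turn L to E, flip to white, move to (7,6). |black|=7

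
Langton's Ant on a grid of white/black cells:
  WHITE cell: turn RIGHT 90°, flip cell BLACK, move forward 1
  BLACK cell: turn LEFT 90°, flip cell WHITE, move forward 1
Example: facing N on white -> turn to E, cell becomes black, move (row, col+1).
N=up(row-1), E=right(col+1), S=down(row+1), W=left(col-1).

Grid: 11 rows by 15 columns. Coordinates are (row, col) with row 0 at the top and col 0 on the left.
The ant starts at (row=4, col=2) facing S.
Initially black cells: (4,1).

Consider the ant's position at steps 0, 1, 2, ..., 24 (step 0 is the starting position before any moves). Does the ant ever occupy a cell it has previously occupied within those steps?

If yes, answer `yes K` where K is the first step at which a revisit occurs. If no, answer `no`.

Answer: yes 5

Derivation:
Step 1: on WHITE (4,2): turn R to W, flip to black, move to (4,1). |black|=2 — new cell
Step 2: on BLACK (4,1): turn L to S, flip to white, move to (5,1). |black|=1 — new cell
Step 3: on WHITE (5,1): turn R to W, flip to black, move to (5,0). |black|=2 — new cell
Step 4: on WHITE (5,0): turn R to N, flip to black, move to (4,0). |black|=3 — new cell
Step 5: on WHITE (4,0): turn R to E, flip to black, move to (4,1). |black|=4 — REVISIT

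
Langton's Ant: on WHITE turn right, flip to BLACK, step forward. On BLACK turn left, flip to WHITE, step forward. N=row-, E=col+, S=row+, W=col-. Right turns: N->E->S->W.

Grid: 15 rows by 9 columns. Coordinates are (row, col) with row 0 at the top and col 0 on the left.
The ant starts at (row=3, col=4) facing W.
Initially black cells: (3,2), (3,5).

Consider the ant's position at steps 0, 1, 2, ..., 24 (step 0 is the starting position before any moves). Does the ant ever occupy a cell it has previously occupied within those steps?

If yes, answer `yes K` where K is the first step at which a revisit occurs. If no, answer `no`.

Step 1: on WHITE (3,4): turn R to N, flip to black, move to (2,4). |black|=3 — new cell
Step 2: on WHITE (2,4): turn R to E, flip to black, move to (2,5). |black|=4 — new cell
Step 3: on WHITE (2,5): turn R to S, flip to black, move to (3,5). |black|=5 — new cell
Step 4: on BLACK (3,5): turn L to E, flip to white, move to (3,6). |black|=4 — new cell
Step 5: on WHITE (3,6): turn R to S, flip to black, move to (4,6). |black|=5 — new cell
Step 6: on WHITE (4,6): turn R to W, flip to black, move to (4,5). |black|=6 — new cell
Step 7: on WHITE (4,5): turn R to N, flip to black, move to (3,5). |black|=7 — REVISIT

Answer: yes 7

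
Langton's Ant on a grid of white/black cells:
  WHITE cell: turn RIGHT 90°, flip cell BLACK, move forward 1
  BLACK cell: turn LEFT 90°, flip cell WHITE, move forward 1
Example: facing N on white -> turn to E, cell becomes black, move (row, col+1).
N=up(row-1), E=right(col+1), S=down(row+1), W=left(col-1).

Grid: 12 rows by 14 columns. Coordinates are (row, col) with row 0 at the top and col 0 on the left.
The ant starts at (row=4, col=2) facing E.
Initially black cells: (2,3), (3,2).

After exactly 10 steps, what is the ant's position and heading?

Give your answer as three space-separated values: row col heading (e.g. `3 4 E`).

Answer: 3 1 W

Derivation:
Step 1: on WHITE (4,2): turn R to S, flip to black, move to (5,2). |black|=3
Step 2: on WHITE (5,2): turn R to W, flip to black, move to (5,1). |black|=4
Step 3: on WHITE (5,1): turn R to N, flip to black, move to (4,1). |black|=5
Step 4: on WHITE (4,1): turn R to E, flip to black, move to (4,2). |black|=6
Step 5: on BLACK (4,2): turn L to N, flip to white, move to (3,2). |black|=5
Step 6: on BLACK (3,2): turn L to W, flip to white, move to (3,1). |black|=4
Step 7: on WHITE (3,1): turn R to N, flip to black, move to (2,1). |black|=5
Step 8: on WHITE (2,1): turn R to E, flip to black, move to (2,2). |black|=6
Step 9: on WHITE (2,2): turn R to S, flip to black, move to (3,2). |black|=7
Step 10: on WHITE (3,2): turn R to W, flip to black, move to (3,1). |black|=8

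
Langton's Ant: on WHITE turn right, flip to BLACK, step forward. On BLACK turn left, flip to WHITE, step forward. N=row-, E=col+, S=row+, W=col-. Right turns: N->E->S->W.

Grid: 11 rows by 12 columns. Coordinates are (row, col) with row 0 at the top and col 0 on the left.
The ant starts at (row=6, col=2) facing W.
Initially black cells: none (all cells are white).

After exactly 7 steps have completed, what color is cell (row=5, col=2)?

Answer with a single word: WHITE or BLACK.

Step 1: on WHITE (6,2): turn R to N, flip to black, move to (5,2). |black|=1
Step 2: on WHITE (5,2): turn R to E, flip to black, move to (5,3). |black|=2
Step 3: on WHITE (5,3): turn R to S, flip to black, move to (6,3). |black|=3
Step 4: on WHITE (6,3): turn R to W, flip to black, move to (6,2). |black|=4
Step 5: on BLACK (6,2): turn L to S, flip to white, move to (7,2). |black|=3
Step 6: on WHITE (7,2): turn R to W, flip to black, move to (7,1). |black|=4
Step 7: on WHITE (7,1): turn R to N, flip to black, move to (6,1). |black|=5

Answer: BLACK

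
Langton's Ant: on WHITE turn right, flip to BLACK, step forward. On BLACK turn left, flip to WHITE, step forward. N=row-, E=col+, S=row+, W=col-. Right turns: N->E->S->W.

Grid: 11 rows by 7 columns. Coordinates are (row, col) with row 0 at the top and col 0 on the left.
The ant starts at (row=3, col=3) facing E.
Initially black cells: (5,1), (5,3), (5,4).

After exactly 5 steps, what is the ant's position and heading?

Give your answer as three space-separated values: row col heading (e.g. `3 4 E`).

Step 1: on WHITE (3,3): turn R to S, flip to black, move to (4,3). |black|=4
Step 2: on WHITE (4,3): turn R to W, flip to black, move to (4,2). |black|=5
Step 3: on WHITE (4,2): turn R to N, flip to black, move to (3,2). |black|=6
Step 4: on WHITE (3,2): turn R to E, flip to black, move to (3,3). |black|=7
Step 5: on BLACK (3,3): turn L to N, flip to white, move to (2,3). |black|=6

Answer: 2 3 N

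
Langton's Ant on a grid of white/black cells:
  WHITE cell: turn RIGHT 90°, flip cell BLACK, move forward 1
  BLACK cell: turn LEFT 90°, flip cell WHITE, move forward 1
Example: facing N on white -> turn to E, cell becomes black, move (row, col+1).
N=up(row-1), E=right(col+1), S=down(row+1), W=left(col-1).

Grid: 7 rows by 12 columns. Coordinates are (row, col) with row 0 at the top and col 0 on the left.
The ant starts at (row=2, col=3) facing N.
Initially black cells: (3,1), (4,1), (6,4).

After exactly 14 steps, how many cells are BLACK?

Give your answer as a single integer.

Answer: 9

Derivation:
Step 1: on WHITE (2,3): turn R to E, flip to black, move to (2,4). |black|=4
Step 2: on WHITE (2,4): turn R to S, flip to black, move to (3,4). |black|=5
Step 3: on WHITE (3,4): turn R to W, flip to black, move to (3,3). |black|=6
Step 4: on WHITE (3,3): turn R to N, flip to black, move to (2,3). |black|=7
Step 5: on BLACK (2,3): turn L to W, flip to white, move to (2,2). |black|=6
Step 6: on WHITE (2,2): turn R to N, flip to black, move to (1,2). |black|=7
Step 7: on WHITE (1,2): turn R to E, flip to black, move to (1,3). |black|=8
Step 8: on WHITE (1,3): turn R to S, flip to black, move to (2,3). |black|=9
Step 9: on WHITE (2,3): turn R to W, flip to black, move to (2,2). |black|=10
Step 10: on BLACK (2,2): turn L to S, flip to white, move to (3,2). |black|=9
Step 11: on WHITE (3,2): turn R to W, flip to black, move to (3,1). |black|=10
Step 12: on BLACK (3,1): turn L to S, flip to white, move to (4,1). |black|=9
Step 13: on BLACK (4,1): turn L to E, flip to white, move to (4,2). |black|=8
Step 14: on WHITE (4,2): turn R to S, flip to black, move to (5,2). |black|=9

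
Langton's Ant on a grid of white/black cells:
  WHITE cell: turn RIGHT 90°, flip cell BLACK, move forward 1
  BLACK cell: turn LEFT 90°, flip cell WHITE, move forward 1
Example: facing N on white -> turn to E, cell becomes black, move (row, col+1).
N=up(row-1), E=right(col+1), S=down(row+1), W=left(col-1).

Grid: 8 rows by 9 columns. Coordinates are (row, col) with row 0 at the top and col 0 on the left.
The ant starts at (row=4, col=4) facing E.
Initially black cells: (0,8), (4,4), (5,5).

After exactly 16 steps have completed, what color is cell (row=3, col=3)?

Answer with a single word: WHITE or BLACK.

Answer: BLACK

Derivation:
Step 1: on BLACK (4,4): turn L to N, flip to white, move to (3,4). |black|=2
Step 2: on WHITE (3,4): turn R to E, flip to black, move to (3,5). |black|=3
Step 3: on WHITE (3,5): turn R to S, flip to black, move to (4,5). |black|=4
Step 4: on WHITE (4,5): turn R to W, flip to black, move to (4,4). |black|=5
Step 5: on WHITE (4,4): turn R to N, flip to black, move to (3,4). |black|=6
Step 6: on BLACK (3,4): turn L to W, flip to white, move to (3,3). |black|=5
Step 7: on WHITE (3,3): turn R to N, flip to black, move to (2,3). |black|=6
Step 8: on WHITE (2,3): turn R to E, flip to black, move to (2,4). |black|=7
Step 9: on WHITE (2,4): turn R to S, flip to black, move to (3,4). |black|=8
Step 10: on WHITE (3,4): turn R to W, flip to black, move to (3,3). |black|=9
Step 11: on BLACK (3,3): turn L to S, flip to white, move to (4,3). |black|=8
Step 12: on WHITE (4,3): turn R to W, flip to black, move to (4,2). |black|=9
Step 13: on WHITE (4,2): turn R to N, flip to black, move to (3,2). |black|=10
Step 14: on WHITE (3,2): turn R to E, flip to black, move to (3,3). |black|=11
Step 15: on WHITE (3,3): turn R to S, flip to black, move to (4,3). |black|=12
Step 16: on BLACK (4,3): turn L to E, flip to white, move to (4,4). |black|=11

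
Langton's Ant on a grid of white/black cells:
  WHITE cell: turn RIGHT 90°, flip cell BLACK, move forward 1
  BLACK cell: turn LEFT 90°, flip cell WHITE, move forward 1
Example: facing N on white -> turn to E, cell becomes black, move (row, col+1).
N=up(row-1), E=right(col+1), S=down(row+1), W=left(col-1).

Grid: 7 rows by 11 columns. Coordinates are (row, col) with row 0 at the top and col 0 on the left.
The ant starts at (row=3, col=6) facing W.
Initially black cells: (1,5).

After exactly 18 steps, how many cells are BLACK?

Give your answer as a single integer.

Step 1: on WHITE (3,6): turn R to N, flip to black, move to (2,6). |black|=2
Step 2: on WHITE (2,6): turn R to E, flip to black, move to (2,7). |black|=3
Step 3: on WHITE (2,7): turn R to S, flip to black, move to (3,7). |black|=4
Step 4: on WHITE (3,7): turn R to W, flip to black, move to (3,6). |black|=5
Step 5: on BLACK (3,6): turn L to S, flip to white, move to (4,6). |black|=4
Step 6: on WHITE (4,6): turn R to W, flip to black, move to (4,5). |black|=5
Step 7: on WHITE (4,5): turn R to N, flip to black, move to (3,5). |black|=6
Step 8: on WHITE (3,5): turn R to E, flip to black, move to (3,6). |black|=7
Step 9: on WHITE (3,6): turn R to S, flip to black, move to (4,6). |black|=8
Step 10: on BLACK (4,6): turn L to E, flip to white, move to (4,7). |black|=7
Step 11: on WHITE (4,7): turn R to S, flip to black, move to (5,7). |black|=8
Step 12: on WHITE (5,7): turn R to W, flip to black, move to (5,6). |black|=9
Step 13: on WHITE (5,6): turn R to N, flip to black, move to (4,6). |black|=10
Step 14: on WHITE (4,6): turn R to E, flip to black, move to (4,7). |black|=11
Step 15: on BLACK (4,7): turn L to N, flip to white, move to (3,7). |black|=10
Step 16: on BLACK (3,7): turn L to W, flip to white, move to (3,6). |black|=9
Step 17: on BLACK (3,6): turn L to S, flip to white, move to (4,6). |black|=8
Step 18: on BLACK (4,6): turn L to E, flip to white, move to (4,7). |black|=7

Answer: 7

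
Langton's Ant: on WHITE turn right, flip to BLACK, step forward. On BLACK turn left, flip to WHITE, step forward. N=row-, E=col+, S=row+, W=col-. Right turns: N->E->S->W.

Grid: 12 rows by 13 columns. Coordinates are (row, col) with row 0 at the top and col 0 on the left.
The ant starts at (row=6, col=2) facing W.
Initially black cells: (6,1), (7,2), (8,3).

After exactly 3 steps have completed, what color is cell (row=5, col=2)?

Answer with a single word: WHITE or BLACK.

Answer: BLACK

Derivation:
Step 1: on WHITE (6,2): turn R to N, flip to black, move to (5,2). |black|=4
Step 2: on WHITE (5,2): turn R to E, flip to black, move to (5,3). |black|=5
Step 3: on WHITE (5,3): turn R to S, flip to black, move to (6,3). |black|=6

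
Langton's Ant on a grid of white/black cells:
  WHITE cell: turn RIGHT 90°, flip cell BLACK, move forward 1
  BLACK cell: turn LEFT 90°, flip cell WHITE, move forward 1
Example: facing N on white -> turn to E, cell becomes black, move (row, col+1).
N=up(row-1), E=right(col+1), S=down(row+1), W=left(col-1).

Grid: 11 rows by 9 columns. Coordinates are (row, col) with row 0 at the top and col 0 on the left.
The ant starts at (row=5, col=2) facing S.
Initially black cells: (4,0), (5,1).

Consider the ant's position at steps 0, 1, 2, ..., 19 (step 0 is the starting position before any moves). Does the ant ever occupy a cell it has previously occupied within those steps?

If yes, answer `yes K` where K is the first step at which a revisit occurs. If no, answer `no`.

Step 1: on WHITE (5,2): turn R to W, flip to black, move to (5,1). |black|=3 — new cell
Step 2: on BLACK (5,1): turn L to S, flip to white, move to (6,1). |black|=2 — new cell
Step 3: on WHITE (6,1): turn R to W, flip to black, move to (6,0). |black|=3 — new cell
Step 4: on WHITE (6,0): turn R to N, flip to black, move to (5,0). |black|=4 — new cell
Step 5: on WHITE (5,0): turn R to E, flip to black, move to (5,1). |black|=5 — REVISIT

Answer: yes 5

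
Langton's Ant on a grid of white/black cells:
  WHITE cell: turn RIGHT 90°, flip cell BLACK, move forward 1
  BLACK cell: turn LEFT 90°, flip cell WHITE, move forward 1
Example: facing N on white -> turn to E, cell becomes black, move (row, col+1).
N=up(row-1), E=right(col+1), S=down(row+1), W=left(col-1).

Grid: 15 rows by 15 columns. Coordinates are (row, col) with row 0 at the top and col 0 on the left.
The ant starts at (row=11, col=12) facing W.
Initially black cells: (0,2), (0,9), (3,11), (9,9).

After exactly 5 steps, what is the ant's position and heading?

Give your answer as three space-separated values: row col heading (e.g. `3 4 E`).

Answer: 12 12 S

Derivation:
Step 1: on WHITE (11,12): turn R to N, flip to black, move to (10,12). |black|=5
Step 2: on WHITE (10,12): turn R to E, flip to black, move to (10,13). |black|=6
Step 3: on WHITE (10,13): turn R to S, flip to black, move to (11,13). |black|=7
Step 4: on WHITE (11,13): turn R to W, flip to black, move to (11,12). |black|=8
Step 5: on BLACK (11,12): turn L to S, flip to white, move to (12,12). |black|=7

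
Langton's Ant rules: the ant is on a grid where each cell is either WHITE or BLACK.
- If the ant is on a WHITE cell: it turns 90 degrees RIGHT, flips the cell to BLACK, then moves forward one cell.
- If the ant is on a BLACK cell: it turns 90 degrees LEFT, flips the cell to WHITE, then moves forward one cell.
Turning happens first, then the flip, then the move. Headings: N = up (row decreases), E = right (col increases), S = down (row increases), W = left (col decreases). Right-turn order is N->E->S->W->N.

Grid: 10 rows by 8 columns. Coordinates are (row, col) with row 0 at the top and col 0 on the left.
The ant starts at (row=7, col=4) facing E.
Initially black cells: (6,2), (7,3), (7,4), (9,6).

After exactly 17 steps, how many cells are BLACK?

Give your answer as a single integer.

Answer: 7

Derivation:
Step 1: on BLACK (7,4): turn L to N, flip to white, move to (6,4). |black|=3
Step 2: on WHITE (6,4): turn R to E, flip to black, move to (6,5). |black|=4
Step 3: on WHITE (6,5): turn R to S, flip to black, move to (7,5). |black|=5
Step 4: on WHITE (7,5): turn R to W, flip to black, move to (7,4). |black|=6
Step 5: on WHITE (7,4): turn R to N, flip to black, move to (6,4). |black|=7
Step 6: on BLACK (6,4): turn L to W, flip to white, move to (6,3). |black|=6
Step 7: on WHITE (6,3): turn R to N, flip to black, move to (5,3). |black|=7
Step 8: on WHITE (5,3): turn R to E, flip to black, move to (5,4). |black|=8
Step 9: on WHITE (5,4): turn R to S, flip to black, move to (6,4). |black|=9
Step 10: on WHITE (6,4): turn R to W, flip to black, move to (6,3). |black|=10
Step 11: on BLACK (6,3): turn L to S, flip to white, move to (7,3). |black|=9
Step 12: on BLACK (7,3): turn L to E, flip to white, move to (7,4). |black|=8
Step 13: on BLACK (7,4): turn L to N, flip to white, move to (6,4). |black|=7
Step 14: on BLACK (6,4): turn L to W, flip to white, move to (6,3). |black|=6
Step 15: on WHITE (6,3): turn R to N, flip to black, move to (5,3). |black|=7
Step 16: on BLACK (5,3): turn L to W, flip to white, move to (5,2). |black|=6
Step 17: on WHITE (5,2): turn R to N, flip to black, move to (4,2). |black|=7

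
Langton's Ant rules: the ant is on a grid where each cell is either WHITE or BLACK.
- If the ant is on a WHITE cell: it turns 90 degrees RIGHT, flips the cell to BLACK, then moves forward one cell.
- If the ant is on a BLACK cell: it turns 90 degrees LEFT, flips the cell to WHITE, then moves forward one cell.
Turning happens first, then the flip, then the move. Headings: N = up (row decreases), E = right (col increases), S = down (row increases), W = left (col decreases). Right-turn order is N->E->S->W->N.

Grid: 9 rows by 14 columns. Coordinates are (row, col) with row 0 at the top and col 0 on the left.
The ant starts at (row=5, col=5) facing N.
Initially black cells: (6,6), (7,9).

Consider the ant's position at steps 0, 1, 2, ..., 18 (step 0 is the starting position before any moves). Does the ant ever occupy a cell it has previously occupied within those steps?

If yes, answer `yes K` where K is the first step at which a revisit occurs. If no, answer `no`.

Step 1: on WHITE (5,5): turn R to E, flip to black, move to (5,6). |black|=3 — new cell
Step 2: on WHITE (5,6): turn R to S, flip to black, move to (6,6). |black|=4 — new cell
Step 3: on BLACK (6,6): turn L to E, flip to white, move to (6,7). |black|=3 — new cell
Step 4: on WHITE (6,7): turn R to S, flip to black, move to (7,7). |black|=4 — new cell
Step 5: on WHITE (7,7): turn R to W, flip to black, move to (7,6). |black|=5 — new cell
Step 6: on WHITE (7,6): turn R to N, flip to black, move to (6,6). |black|=6 — REVISIT

Answer: yes 6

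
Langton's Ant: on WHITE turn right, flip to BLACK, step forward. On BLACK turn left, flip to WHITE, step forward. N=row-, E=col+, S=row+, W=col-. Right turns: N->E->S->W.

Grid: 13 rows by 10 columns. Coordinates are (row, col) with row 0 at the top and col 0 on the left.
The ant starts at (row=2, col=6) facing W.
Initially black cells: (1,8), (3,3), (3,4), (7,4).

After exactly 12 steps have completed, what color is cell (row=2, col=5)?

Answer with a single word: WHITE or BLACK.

Answer: BLACK

Derivation:
Step 1: on WHITE (2,6): turn R to N, flip to black, move to (1,6). |black|=5
Step 2: on WHITE (1,6): turn R to E, flip to black, move to (1,7). |black|=6
Step 3: on WHITE (1,7): turn R to S, flip to black, move to (2,7). |black|=7
Step 4: on WHITE (2,7): turn R to W, flip to black, move to (2,6). |black|=8
Step 5: on BLACK (2,6): turn L to S, flip to white, move to (3,6). |black|=7
Step 6: on WHITE (3,6): turn R to W, flip to black, move to (3,5). |black|=8
Step 7: on WHITE (3,5): turn R to N, flip to black, move to (2,5). |black|=9
Step 8: on WHITE (2,5): turn R to E, flip to black, move to (2,6). |black|=10
Step 9: on WHITE (2,6): turn R to S, flip to black, move to (3,6). |black|=11
Step 10: on BLACK (3,6): turn L to E, flip to white, move to (3,7). |black|=10
Step 11: on WHITE (3,7): turn R to S, flip to black, move to (4,7). |black|=11
Step 12: on WHITE (4,7): turn R to W, flip to black, move to (4,6). |black|=12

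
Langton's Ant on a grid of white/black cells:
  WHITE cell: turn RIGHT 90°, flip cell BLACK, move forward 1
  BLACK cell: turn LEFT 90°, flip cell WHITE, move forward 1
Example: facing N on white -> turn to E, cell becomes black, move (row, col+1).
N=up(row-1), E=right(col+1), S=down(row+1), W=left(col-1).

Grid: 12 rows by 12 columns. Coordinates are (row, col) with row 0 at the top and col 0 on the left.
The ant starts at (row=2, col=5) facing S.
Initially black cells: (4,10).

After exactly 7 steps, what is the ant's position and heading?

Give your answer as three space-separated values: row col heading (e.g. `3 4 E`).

Answer: 3 5 W

Derivation:
Step 1: on WHITE (2,5): turn R to W, flip to black, move to (2,4). |black|=2
Step 2: on WHITE (2,4): turn R to N, flip to black, move to (1,4). |black|=3
Step 3: on WHITE (1,4): turn R to E, flip to black, move to (1,5). |black|=4
Step 4: on WHITE (1,5): turn R to S, flip to black, move to (2,5). |black|=5
Step 5: on BLACK (2,5): turn L to E, flip to white, move to (2,6). |black|=4
Step 6: on WHITE (2,6): turn R to S, flip to black, move to (3,6). |black|=5
Step 7: on WHITE (3,6): turn R to W, flip to black, move to (3,5). |black|=6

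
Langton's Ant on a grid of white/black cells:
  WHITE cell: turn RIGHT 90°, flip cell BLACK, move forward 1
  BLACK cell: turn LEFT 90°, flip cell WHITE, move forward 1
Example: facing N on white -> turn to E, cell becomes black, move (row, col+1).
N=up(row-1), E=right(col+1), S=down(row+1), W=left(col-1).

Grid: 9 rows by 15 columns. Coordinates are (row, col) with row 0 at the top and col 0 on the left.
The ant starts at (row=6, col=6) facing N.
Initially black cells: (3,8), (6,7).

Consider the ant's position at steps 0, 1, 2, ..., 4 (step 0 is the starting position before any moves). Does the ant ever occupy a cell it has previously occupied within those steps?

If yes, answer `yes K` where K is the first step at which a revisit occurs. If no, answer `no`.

Step 1: on WHITE (6,6): turn R to E, flip to black, move to (6,7). |black|=3 — new cell
Step 2: on BLACK (6,7): turn L to N, flip to white, move to (5,7). |black|=2 — new cell
Step 3: on WHITE (5,7): turn R to E, flip to black, move to (5,8). |black|=3 — new cell
Step 4: on WHITE (5,8): turn R to S, flip to black, move to (6,8). |black|=4 — new cell
No revisit within 4 steps.

Answer: no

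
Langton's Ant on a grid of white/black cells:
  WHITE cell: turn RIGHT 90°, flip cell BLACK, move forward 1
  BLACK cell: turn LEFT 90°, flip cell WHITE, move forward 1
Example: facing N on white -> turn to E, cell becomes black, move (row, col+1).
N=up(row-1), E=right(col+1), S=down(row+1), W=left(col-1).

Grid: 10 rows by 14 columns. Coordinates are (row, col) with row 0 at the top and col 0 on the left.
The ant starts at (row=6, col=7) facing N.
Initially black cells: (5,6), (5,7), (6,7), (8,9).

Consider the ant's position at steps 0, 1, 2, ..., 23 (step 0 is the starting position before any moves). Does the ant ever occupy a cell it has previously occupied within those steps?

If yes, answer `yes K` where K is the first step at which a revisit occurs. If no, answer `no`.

Answer: yes 6

Derivation:
Step 1: on BLACK (6,7): turn L to W, flip to white, move to (6,6). |black|=3 — new cell
Step 2: on WHITE (6,6): turn R to N, flip to black, move to (5,6). |black|=4 — new cell
Step 3: on BLACK (5,6): turn L to W, flip to white, move to (5,5). |black|=3 — new cell
Step 4: on WHITE (5,5): turn R to N, flip to black, move to (4,5). |black|=4 — new cell
Step 5: on WHITE (4,5): turn R to E, flip to black, move to (4,6). |black|=5 — new cell
Step 6: on WHITE (4,6): turn R to S, flip to black, move to (5,6). |black|=6 — REVISIT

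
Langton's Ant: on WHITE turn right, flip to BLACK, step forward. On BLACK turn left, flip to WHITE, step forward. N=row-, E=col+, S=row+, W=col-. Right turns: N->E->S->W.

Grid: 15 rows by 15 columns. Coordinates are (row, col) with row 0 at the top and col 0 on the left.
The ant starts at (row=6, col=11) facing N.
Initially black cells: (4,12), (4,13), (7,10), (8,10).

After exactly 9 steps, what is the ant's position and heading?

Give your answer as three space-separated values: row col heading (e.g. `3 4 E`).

Step 1: on WHITE (6,11): turn R to E, flip to black, move to (6,12). |black|=5
Step 2: on WHITE (6,12): turn R to S, flip to black, move to (7,12). |black|=6
Step 3: on WHITE (7,12): turn R to W, flip to black, move to (7,11). |black|=7
Step 4: on WHITE (7,11): turn R to N, flip to black, move to (6,11). |black|=8
Step 5: on BLACK (6,11): turn L to W, flip to white, move to (6,10). |black|=7
Step 6: on WHITE (6,10): turn R to N, flip to black, move to (5,10). |black|=8
Step 7: on WHITE (5,10): turn R to E, flip to black, move to (5,11). |black|=9
Step 8: on WHITE (5,11): turn R to S, flip to black, move to (6,11). |black|=10
Step 9: on WHITE (6,11): turn R to W, flip to black, move to (6,10). |black|=11

Answer: 6 10 W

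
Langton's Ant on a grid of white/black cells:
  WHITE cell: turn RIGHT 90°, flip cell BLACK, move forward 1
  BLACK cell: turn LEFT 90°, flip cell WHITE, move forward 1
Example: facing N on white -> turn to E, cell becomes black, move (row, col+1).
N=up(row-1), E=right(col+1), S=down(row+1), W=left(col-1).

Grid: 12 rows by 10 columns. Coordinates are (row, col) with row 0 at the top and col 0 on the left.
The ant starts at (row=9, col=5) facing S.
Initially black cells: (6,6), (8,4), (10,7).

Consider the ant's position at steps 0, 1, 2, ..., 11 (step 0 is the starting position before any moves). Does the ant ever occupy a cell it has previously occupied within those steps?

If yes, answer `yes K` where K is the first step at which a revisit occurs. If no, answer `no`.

Answer: yes 6

Derivation:
Step 1: on WHITE (9,5): turn R to W, flip to black, move to (9,4). |black|=4 — new cell
Step 2: on WHITE (9,4): turn R to N, flip to black, move to (8,4). |black|=5 — new cell
Step 3: on BLACK (8,4): turn L to W, flip to white, move to (8,3). |black|=4 — new cell
Step 4: on WHITE (8,3): turn R to N, flip to black, move to (7,3). |black|=5 — new cell
Step 5: on WHITE (7,3): turn R to E, flip to black, move to (7,4). |black|=6 — new cell
Step 6: on WHITE (7,4): turn R to S, flip to black, move to (8,4). |black|=7 — REVISIT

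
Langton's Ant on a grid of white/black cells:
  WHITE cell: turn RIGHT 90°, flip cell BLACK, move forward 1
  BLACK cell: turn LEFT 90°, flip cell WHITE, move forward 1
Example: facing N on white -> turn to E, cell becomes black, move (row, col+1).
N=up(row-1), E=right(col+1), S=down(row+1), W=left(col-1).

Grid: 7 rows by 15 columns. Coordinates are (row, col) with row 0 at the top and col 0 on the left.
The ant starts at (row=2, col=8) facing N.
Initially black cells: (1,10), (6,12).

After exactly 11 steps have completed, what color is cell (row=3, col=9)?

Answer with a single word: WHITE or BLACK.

Step 1: on WHITE (2,8): turn R to E, flip to black, move to (2,9). |black|=3
Step 2: on WHITE (2,9): turn R to S, flip to black, move to (3,9). |black|=4
Step 3: on WHITE (3,9): turn R to W, flip to black, move to (3,8). |black|=5
Step 4: on WHITE (3,8): turn R to N, flip to black, move to (2,8). |black|=6
Step 5: on BLACK (2,8): turn L to W, flip to white, move to (2,7). |black|=5
Step 6: on WHITE (2,7): turn R to N, flip to black, move to (1,7). |black|=6
Step 7: on WHITE (1,7): turn R to E, flip to black, move to (1,8). |black|=7
Step 8: on WHITE (1,8): turn R to S, flip to black, move to (2,8). |black|=8
Step 9: on WHITE (2,8): turn R to W, flip to black, move to (2,7). |black|=9
Step 10: on BLACK (2,7): turn L to S, flip to white, move to (3,7). |black|=8
Step 11: on WHITE (3,7): turn R to W, flip to black, move to (3,6). |black|=9

Answer: BLACK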